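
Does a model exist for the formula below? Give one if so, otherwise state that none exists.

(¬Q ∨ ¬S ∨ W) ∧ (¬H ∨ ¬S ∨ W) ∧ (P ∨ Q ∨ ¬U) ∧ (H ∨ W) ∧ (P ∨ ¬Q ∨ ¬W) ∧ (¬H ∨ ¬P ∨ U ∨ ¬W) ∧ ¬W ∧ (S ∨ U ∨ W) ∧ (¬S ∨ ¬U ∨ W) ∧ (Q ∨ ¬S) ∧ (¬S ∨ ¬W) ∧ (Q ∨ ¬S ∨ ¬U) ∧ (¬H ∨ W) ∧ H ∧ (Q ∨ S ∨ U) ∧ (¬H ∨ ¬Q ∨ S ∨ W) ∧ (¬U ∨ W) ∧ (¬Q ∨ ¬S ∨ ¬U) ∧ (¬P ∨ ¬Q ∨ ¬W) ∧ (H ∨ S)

Case W = True:
  Clause (¬W) is falsified — contradiction.
Case W = False:
  (H ∨ W) forces H = True.
  Clause (¬H ∨ W) is falsified — contradiction.
Both cases fail, so the formula is unsatisfiable.

UNSATISFIABLE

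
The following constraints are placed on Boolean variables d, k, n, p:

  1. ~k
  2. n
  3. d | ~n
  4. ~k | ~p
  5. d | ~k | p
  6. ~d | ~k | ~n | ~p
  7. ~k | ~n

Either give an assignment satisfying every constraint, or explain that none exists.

d = True, k = False, n = True, p = True

Unit clause (~k) forces k = False.
Unit clause (n) forces n = True.
In (d | ~n) only d is left, so d = True.
Set p = True.
Check each clause:
  (~k): ~k holds.
  (n): n holds.
  (d | ~n): d holds.
  (~k | ~p): ~k holds.
  (d | ~k | p): d holds.
  (~d | ~k | ~n | ~p): ~k holds.
  (~k | ~n): ~k holds.
All clauses satisfied.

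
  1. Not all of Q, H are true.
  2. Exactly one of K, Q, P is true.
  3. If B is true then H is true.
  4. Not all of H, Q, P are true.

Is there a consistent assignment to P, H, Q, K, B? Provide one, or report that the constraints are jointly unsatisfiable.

P = True, H = False, Q = False, K = False, B = False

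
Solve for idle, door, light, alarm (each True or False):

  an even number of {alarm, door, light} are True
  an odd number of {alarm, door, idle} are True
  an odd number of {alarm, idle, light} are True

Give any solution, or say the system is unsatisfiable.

idle = False, door = True, light = True, alarm = False

{alarm, door, light}: 2 true → even ✓
{alarm, door, idle}: 1 true → odd ✓
{alarm, idle, light}: 1 true → odd ✓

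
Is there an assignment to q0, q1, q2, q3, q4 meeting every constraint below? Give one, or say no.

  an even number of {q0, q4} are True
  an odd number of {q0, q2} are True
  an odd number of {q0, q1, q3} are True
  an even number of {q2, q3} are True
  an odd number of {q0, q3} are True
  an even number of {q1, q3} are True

q0: True, q1: False, q2: False, q3: False, q4: True

{q0, q4}: 2 true → even ✓
{q0, q2}: 1 true → odd ✓
{q0, q1, q3}: 1 true → odd ✓
{q2, q3}: 0 true → even ✓
{q0, q3}: 1 true → odd ✓
{q1, q3}: 0 true → even ✓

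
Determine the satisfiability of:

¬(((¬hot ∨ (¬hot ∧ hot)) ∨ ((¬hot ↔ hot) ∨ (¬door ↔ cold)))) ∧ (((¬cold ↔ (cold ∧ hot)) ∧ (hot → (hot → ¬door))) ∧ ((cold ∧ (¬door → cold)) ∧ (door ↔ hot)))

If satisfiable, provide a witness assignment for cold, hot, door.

No satisfying assignment exists.

Case hot = True: the formula simplifies to ¬((¬door ↔ cold)) ∧ (((¬cold ↔ cold) ∧ ¬door) ∧ ((cold ∧ (¬door → cold)) ∧ door)).
  cold = True: the conjunct ¬cold ↔ cold becomes ¬True ↔ True = False.
  cold = False: the conjunct ¬cold ↔ cold becomes ¬False ↔ False = False.
Case hot = False: the conjunct ¬(((¬hot ∨ (¬hot ∧ hot)) ∨ ((¬hot ↔ hot) ∨ (¬door ↔ cold)))) becomes ¬((True ∨ (¬door ↔ cold))) = False.
Both cases fail — unsatisfiable.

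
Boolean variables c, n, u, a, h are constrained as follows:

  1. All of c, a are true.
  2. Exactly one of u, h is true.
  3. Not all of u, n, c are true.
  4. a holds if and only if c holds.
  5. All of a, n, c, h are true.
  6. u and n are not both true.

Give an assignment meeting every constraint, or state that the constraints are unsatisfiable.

c = True, n = True, u = False, a = True, h = True

  (1) {c, a}: all 2 true ✓
  (2) {u, h}: 1 true — exactly one ✓
  (3) {u, n, c}: 2/3 true — not all ✓
  (4) a=T, c=T — same ✓
  (5) {a, n, c, h}: all 4 true ✓
  (6) u=F, n=T — not both ✓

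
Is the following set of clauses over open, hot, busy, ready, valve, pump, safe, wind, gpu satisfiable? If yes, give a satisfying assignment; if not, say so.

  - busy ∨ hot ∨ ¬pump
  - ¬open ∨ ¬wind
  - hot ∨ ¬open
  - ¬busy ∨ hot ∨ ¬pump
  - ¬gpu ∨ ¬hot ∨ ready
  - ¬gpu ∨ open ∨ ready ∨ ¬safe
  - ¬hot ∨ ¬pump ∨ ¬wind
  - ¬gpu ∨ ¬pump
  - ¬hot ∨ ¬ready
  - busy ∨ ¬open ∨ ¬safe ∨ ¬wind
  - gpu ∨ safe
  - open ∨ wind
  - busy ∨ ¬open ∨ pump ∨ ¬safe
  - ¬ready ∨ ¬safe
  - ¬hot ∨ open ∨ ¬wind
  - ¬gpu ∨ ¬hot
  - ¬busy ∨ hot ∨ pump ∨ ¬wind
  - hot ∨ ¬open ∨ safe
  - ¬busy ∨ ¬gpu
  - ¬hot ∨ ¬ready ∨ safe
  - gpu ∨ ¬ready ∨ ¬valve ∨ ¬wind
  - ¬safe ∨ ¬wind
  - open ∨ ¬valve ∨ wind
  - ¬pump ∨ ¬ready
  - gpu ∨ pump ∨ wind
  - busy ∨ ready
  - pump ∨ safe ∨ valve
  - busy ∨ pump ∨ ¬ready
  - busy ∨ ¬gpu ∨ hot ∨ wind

open: True, hot: True, busy: True, ready: False, valve: False, pump: True, safe: True, wind: False, gpu: False

Set open = True.
  then (¬open ∨ ¬wind) forces wind = False.
  then (hot ∨ ¬open) forces hot = True.
  then (¬hot ∨ ¬ready) forces ready = False.
  then (¬gpu ∨ ¬hot) forces gpu = False.
  then (gpu ∨ pump ∨ wind) forces pump = True.
  then (busy ∨ ready) forces busy = True.
  then (gpu ∨ safe) forces safe = True.
Set valve = False.
All clauses satisfied.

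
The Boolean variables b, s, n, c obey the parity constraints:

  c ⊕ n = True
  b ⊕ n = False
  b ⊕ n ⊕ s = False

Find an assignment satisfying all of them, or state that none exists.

b = True, s = False, n = True, c = False

c ⊕ n = F ⊕ T = True ✓
b ⊕ n = T ⊕ T = False ✓
b ⊕ n ⊕ s = T ⊕ T ⊕ F = False ✓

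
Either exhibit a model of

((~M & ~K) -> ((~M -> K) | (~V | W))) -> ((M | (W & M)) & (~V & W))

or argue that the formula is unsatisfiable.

M = False, W = False, V = True, K = False

  ((~M & ~K) -> ((~M -> K) | (~V | W))) -> ((M | (W & M)) & (~V & W)) = True
    (~M & ~K) -> ((~M -> K) | (~V | W)) = False
      ~M & ~K = True
        ~M = True
        ~K = True
      (~M -> K) | (~V | W) = False
        ~M -> K = False
          ~M = True
        ~V | W = False
          ~V = False
    (M | (W & M)) & (~V & W) = False
      M | (W & M) = False
        W & M = False
      ~V & W = False
        ~V = False
The formula evaluates to True.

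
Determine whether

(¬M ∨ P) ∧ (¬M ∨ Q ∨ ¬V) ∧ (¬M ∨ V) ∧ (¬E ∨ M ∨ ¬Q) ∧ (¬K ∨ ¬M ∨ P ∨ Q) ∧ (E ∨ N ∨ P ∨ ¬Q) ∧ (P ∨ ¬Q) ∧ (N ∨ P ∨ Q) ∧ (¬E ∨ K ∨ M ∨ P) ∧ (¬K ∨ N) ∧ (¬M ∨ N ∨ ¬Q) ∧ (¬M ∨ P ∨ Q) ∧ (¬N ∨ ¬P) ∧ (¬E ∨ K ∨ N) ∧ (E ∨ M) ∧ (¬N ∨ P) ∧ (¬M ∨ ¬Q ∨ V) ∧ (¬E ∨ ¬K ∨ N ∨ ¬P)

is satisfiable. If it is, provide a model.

Case N = True:
  (¬N ∨ ¬P) forces P = False.
  Clause (¬N ∨ P) is falsified — contradiction.
Case N = False:
  (¬K ∨ N) forces K = False.
  (¬E ∨ K ∨ N) forces E = False.
  (E ∨ M) forces M = True.
  (¬M ∨ P) forces P = True.
  (¬M ∨ V) forces V = True.
  (¬M ∨ Q ∨ ¬V) forces Q = True.
  Clause (¬M ∨ N ∨ ¬Q) is falsified — contradiction.
Both cases fail, so the formula is unsatisfiable.

UNSATISFIABLE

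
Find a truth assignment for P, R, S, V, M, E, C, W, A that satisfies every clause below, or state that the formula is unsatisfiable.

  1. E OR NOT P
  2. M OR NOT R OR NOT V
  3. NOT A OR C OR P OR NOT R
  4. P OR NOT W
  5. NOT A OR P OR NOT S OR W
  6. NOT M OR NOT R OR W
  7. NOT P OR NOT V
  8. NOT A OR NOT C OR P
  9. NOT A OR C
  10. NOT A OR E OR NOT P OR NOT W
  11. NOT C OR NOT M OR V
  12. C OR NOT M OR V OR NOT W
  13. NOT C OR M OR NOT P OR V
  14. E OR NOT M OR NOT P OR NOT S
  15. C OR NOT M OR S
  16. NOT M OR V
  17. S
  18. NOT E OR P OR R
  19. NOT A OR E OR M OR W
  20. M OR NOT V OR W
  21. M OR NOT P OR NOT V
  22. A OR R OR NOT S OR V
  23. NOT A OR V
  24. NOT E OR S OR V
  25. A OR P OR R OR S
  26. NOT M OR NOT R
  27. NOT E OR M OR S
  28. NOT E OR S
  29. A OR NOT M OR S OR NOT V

Unit clause (S) forces S = True.
Set P = False.
  then (P OR NOT W) forces W = False.
  then (NOT A OR P OR NOT S OR W) forces A = False.
Set R = True.
  then (NOT M OR NOT R OR W) forces M = False.
  then (M OR NOT V OR W) forces V = False.
Set E = True.
Set C = True.
All clauses satisfied.

P = False; R = True; S = True; V = False; M = False; E = True; C = True; W = False; A = False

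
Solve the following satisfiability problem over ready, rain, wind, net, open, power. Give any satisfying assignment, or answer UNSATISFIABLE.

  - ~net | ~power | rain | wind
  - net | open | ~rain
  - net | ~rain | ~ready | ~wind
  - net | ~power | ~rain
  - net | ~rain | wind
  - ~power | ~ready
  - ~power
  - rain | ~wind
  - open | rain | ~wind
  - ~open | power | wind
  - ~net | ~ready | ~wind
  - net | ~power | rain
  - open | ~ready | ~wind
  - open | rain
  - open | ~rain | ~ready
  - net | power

Unit clause (~power) forces power = False.
In (net | power) only net is left, so net = True.
Set ready = False.
Try rain = False:
  (rain | ~wind) forces wind = False.
  (~open | power | wind) forces open = False.
  clause (open | rain) is falsified — backtrack.
So rain = True.
Set wind = False.
  then (~open | power | wind) forces open = False.
All clauses satisfied.

ready = False, rain = True, wind = False, net = True, open = False, power = False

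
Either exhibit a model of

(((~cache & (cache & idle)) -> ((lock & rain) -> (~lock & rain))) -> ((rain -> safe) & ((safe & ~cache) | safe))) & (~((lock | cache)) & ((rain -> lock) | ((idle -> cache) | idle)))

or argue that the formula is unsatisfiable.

rain=T, idle=F, lock=F, safe=T, cache=F

  ((~cache & (cache & idle)) -> ((lock & rain) -> (~lock & rain))) -> ((rain -> safe) & ((safe & ~cache) | safe)) = True
    (~cache & (cache & idle)) -> ((lock & rain) -> (~lock & rain)) = True
      ~cache & (cache & idle) = False
        ~cache = True
        cache & idle = False
      (lock & rain) -> (~lock & rain) = True
        lock & rain = False
        ~lock & rain = True
          ~lock = True
    (rain -> safe) & ((safe & ~cache) | safe) = True
      rain -> safe = True
      (safe & ~cache) | safe = True
        safe & ~cache = True
          ~cache = True
  ~((lock | cache)) & ((rain -> lock) | ((idle -> cache) | idle)) = True
    ~((lock | cache)) = True
      lock | cache = False
    (rain -> lock) | ((idle -> cache) | idle) = True
      rain -> lock = False
      (idle -> cache) | idle = True
        idle -> cache = True
Both conjuncts True, so the formula holds.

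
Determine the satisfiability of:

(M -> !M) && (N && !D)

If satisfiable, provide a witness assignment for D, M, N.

D=F; M=F; N=T

  M -> !M = True
    !M = True
  N && !D = True
    !D = True
Both conjuncts True, so the formula holds.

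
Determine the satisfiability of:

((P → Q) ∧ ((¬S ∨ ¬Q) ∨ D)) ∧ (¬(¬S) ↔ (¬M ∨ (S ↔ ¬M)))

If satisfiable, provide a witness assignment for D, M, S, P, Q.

D = True, M = False, S = True, P = True, Q = True

  (P → Q) ∧ ((¬S ∨ ¬Q) ∨ D) = True
    P → Q = True
    (¬S ∨ ¬Q) ∨ D = True
      ¬S ∨ ¬Q = False
        ¬S = False
        ¬Q = False
  ¬(¬S) ↔ (¬M ∨ (S ↔ ¬M)) = True
    ¬(¬S) = True
      ¬S = False
    ¬M ∨ (S ↔ ¬M) = True
      ¬M = True
      S ↔ ¬M = True
        ¬M = True
Both conjuncts True, so the formula holds.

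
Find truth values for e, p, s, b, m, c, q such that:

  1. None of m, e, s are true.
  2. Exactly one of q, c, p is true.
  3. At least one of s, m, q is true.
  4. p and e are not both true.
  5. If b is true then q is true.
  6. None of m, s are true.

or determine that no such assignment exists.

e: False; p: False; s: False; b: False; m: False; c: False; q: True

  (1) {m, e, s}: 0 true — none ✓
  (2) {q, c, p}: 1 true — exactly one ✓
  (3) {s, m, q}: 1 true — at least one ✓
  (4) p=F, e=F — not both ✓
  (5) b=F ⇒ q: vacuous ✓
  (6) {m, s}: 0 true — none ✓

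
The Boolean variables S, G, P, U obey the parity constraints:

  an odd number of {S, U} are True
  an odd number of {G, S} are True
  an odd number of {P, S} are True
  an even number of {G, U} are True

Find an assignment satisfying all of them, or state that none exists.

S = False, G = True, P = True, U = True

{S, U}: 1 true → odd ✓
{G, S}: 1 true → odd ✓
{P, S}: 1 true → odd ✓
{G, U}: 2 true → even ✓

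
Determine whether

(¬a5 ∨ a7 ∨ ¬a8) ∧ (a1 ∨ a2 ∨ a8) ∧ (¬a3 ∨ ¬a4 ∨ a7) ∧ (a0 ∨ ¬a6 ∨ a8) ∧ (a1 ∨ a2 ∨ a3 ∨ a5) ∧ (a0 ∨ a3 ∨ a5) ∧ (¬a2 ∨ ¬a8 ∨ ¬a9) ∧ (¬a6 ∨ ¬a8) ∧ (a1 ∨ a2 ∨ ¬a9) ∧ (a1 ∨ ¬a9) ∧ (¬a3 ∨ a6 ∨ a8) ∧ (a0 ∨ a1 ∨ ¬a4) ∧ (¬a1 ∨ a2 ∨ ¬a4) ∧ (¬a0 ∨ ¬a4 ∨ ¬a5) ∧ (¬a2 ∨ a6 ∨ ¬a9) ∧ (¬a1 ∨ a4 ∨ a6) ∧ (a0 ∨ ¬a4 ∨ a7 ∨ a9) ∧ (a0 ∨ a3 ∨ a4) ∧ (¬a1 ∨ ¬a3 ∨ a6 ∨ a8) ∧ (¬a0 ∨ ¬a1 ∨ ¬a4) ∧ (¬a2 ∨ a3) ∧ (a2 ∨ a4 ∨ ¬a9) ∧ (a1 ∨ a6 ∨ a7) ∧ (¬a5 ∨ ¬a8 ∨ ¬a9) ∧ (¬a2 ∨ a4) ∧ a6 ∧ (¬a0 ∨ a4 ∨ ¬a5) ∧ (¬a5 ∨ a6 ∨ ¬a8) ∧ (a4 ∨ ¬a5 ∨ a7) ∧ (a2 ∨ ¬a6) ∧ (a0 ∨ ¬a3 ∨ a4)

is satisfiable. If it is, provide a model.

a0 = True, a1 = False, a2 = True, a3 = True, a4 = True, a5 = False, a6 = True, a7 = True, a8 = False, a9 = False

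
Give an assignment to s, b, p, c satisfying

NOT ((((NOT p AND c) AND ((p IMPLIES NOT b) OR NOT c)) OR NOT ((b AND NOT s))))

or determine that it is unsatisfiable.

s = False; b = True; p = True; c = False

  NOT ((((NOT p AND c) AND ((p IMPLIES NOT b) OR NOT c)) OR NOT ((b AND NOT s)))) = True
    ((NOT p AND c) AND ((p IMPLIES NOT b) OR NOT c)) OR NOT ((b AND NOT s)) = False
      (NOT p AND c) AND ((p IMPLIES NOT b) OR NOT c) = False
        NOT p AND c = False
          NOT p = False
        (p IMPLIES NOT b) OR NOT c = True
          p IMPLIES NOT b = False
            NOT b = False
          NOT c = True
      NOT ((b AND NOT s)) = False
        b AND NOT s = True
          NOT s = True
The formula evaluates to True.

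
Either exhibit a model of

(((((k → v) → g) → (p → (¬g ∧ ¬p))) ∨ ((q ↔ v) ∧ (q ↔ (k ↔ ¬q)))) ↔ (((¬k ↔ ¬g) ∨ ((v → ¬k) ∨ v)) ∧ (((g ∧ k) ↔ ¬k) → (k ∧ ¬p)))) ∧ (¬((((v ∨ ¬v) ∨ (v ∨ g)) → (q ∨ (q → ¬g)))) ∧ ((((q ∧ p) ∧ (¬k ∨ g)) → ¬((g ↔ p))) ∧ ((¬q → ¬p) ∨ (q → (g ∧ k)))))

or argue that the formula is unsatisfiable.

No satisfying assignment exists.

The conjunct ¬((((v ∨ ¬v) ∨ (v ∨ g)) → (q ∨ (q → ¬g)))) is unsatisfiable on its own:
  g=F, v=F, q=F: evaluates to False.
  g=F, v=F, q=T: evaluates to False.
  g=F, v=T, q=F: evaluates to False.
  g=F, v=T, q=T: evaluates to False.
  g=T, v=F, q=F: evaluates to False.
  g=T, v=F, q=T: evaluates to False.
  g=T, v=T, q=F: evaluates to False.
  g=T, v=T, q=T: evaluates to False.
So the whole conjunction is unsatisfiable.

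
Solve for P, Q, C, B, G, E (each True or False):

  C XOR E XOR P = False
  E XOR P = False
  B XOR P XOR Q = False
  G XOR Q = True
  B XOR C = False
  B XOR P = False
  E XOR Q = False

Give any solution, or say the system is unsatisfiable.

P = False, Q = False, C = False, B = False, G = True, E = False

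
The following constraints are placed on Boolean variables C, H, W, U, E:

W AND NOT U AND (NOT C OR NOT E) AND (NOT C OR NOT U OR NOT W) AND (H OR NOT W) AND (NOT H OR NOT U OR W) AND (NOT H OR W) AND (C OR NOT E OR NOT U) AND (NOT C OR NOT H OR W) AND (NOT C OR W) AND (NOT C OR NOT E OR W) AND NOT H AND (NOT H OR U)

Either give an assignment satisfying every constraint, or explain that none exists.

Unsatisfiable

Case H = True:
  Clause (NOT H) is falsified — contradiction.
Case H = False:
  (W) forces W = True.
  Clause (H OR NOT W) is falsified — contradiction.
Both cases fail, so the formula is unsatisfiable.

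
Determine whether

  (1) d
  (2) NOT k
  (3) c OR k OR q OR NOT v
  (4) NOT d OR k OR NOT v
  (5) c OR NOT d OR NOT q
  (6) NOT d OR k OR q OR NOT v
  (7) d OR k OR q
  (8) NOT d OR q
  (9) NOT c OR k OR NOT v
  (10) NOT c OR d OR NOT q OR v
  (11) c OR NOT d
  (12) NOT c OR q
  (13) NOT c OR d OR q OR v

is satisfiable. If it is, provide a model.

Unit clause (d) forces d = True.
Unit clause (NOT k) forces k = False.
In (NOT d OR k OR NOT v) only NOT v is left, so v = False.
In (NOT d OR q) only q is left, so q = True.
In (c OR NOT d) only c is left, so c = True.
All clauses satisfied.

q = True; v = False; d = True; c = True; k = False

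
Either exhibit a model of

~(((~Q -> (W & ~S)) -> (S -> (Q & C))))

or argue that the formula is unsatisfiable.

Q: True, C: False, S: True, W: True

  ~(((~Q -> (W & ~S)) -> (S -> (Q & C)))) = True
    (~Q -> (W & ~S)) -> (S -> (Q & C)) = False
      ~Q -> (W & ~S) = True
        ~Q = False
        W & ~S = False
          ~S = False
      S -> (Q & C) = False
        Q & C = False
The formula evaluates to True.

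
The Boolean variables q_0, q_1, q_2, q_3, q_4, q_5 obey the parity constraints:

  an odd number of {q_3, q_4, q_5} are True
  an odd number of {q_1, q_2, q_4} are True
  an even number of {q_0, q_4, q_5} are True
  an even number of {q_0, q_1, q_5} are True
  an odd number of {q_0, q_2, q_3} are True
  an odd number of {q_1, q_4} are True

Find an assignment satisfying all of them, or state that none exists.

Adding constraints 1, 2, 4, 5 mod 2: every variable appears an even number of times on the left, so the left side is 0.
But the right sides sum to 1 (mod 2). 0 ≠ 1 — the system is inconsistent.

UNSATISFIABLE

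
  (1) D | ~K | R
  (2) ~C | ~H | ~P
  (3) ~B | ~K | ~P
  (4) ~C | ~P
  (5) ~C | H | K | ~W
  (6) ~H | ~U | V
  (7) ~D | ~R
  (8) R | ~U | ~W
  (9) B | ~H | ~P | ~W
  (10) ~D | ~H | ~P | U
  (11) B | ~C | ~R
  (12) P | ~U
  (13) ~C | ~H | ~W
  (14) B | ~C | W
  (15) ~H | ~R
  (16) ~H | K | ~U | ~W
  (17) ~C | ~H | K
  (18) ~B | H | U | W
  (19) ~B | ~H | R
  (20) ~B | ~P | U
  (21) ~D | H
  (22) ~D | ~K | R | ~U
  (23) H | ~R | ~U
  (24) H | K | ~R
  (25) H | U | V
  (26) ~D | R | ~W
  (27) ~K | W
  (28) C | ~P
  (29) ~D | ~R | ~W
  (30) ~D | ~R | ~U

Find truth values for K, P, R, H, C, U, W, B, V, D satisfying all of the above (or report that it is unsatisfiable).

K: False, P: False, R: False, H: False, C: False, U: False, W: True, B: True, V: True, D: False

Set K = False.
Try P = True:
  (~C | ~P) forces C = False.
  clause (C | ~P) is falsified — backtrack.
So P = False.
  then (P | ~U) forces U = False.
Set R = False.
Set H = False.
  then (~D | H) forces D = False.
  then (H | U | V) forces V = True.
Set C = False.
Set W = True.
Set B = True.
All clauses satisfied.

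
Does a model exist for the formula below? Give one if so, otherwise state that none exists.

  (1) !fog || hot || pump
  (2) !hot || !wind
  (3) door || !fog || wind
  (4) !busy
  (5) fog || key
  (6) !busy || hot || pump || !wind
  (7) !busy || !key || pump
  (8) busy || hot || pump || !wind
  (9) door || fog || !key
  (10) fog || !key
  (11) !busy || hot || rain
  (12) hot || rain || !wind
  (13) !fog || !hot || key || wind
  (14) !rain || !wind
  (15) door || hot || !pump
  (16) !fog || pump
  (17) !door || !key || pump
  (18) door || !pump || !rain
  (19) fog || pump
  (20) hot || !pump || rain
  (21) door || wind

pump = True, hot = False, door = True, rain = True, fog = True, wind = False, key = True, busy = False

Unit clause (!busy) forces busy = False.
Try pump = False:
  (!fog || pump) forces fog = False.
  clause (fog || pump) is falsified — backtrack.
So pump = True.
Set hot = False.
  then (door || hot || !pump) forces door = True.
  then (hot || !pump || rain) forces rain = True.
  then (!rain || !wind) forces wind = False.
Set fog = True.
Set key = True.
All clauses satisfied.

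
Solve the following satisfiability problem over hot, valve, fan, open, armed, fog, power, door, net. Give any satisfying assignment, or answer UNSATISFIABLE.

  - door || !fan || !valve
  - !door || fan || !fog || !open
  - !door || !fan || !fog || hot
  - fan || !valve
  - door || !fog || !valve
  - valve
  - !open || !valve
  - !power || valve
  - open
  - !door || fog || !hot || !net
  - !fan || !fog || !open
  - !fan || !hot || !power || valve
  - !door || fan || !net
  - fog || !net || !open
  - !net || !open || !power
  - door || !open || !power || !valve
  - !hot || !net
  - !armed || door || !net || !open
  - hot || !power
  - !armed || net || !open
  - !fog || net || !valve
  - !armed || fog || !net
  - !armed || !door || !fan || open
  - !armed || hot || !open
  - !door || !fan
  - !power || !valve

Case open = True:
  (valve) forces valve = True.
  Clause (!open || !valve) is falsified — contradiction.
Case open = False:
  Clause (open) is falsified — contradiction.
Both cases fail, so the formula is unsatisfiable.

No satisfying assignment exists.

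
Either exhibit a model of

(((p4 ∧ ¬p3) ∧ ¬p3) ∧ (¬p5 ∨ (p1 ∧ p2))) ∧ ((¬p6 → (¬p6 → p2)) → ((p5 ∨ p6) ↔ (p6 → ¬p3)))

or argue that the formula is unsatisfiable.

p1 = True, p2 = True, p3 = False, p4 = True, p5 = True, p6 = False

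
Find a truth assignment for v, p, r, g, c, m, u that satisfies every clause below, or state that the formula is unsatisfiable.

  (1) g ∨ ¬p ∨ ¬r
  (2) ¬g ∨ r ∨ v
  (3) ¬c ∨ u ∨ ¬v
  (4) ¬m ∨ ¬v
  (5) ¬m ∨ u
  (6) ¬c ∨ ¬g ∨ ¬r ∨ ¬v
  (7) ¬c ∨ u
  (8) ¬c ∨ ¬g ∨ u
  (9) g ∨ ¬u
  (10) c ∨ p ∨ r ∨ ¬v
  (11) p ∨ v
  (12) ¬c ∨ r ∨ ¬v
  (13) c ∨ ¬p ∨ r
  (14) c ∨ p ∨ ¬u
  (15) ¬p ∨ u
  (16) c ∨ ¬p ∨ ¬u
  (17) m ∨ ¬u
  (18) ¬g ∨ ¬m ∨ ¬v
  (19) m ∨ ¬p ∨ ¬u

v = False, p = True, r = True, g = True, c = True, m = True, u = True

Set v = False.
  then (p ∨ v) forces p = True.
  then (¬p ∨ u) forces u = True.
  then (c ∨ ¬p ∨ ¬u) forces c = True.
  then (m ∨ ¬u) forces m = True.
  then (g ∨ ¬u) forces g = True.
  then (¬g ∨ r ∨ v) forces r = True.
All clauses satisfied.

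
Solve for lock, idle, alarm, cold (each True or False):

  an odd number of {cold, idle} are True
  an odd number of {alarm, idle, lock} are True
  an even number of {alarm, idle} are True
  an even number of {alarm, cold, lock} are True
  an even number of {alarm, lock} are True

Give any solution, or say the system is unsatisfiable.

lock: True; idle: True; alarm: True; cold: False

{cold, idle}: 1 true → odd ✓
{alarm, idle, lock}: 3 true → odd ✓
{alarm, idle}: 2 true → even ✓
{alarm, cold, lock}: 2 true → even ✓
{alarm, lock}: 2 true → even ✓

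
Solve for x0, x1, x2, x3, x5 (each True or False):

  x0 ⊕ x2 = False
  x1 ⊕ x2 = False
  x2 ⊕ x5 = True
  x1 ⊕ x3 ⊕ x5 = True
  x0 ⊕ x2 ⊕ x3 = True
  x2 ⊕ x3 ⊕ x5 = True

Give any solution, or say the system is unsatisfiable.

Adding constraints 1, 2, 3, 4, 5 mod 2: every variable appears an even number of times on the left, so the left side is 0.
But the right sides sum to 1 (mod 2). 0 ≠ 1 — the system is inconsistent.

UNSATISFIABLE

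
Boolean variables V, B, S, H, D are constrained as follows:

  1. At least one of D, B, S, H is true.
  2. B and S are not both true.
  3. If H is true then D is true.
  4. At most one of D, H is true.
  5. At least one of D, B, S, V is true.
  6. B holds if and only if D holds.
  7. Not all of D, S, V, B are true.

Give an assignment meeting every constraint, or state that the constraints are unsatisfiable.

V = False; B = True; S = False; H = False; D = True

  (1) {D, B, S, H}: 2 true — at least one ✓
  (2) B=T, S=F — not both ✓
  (3) H=F ⇒ D: vacuous ✓
  (4) {D, H}: 1 true — at most one ✓
  (5) {D, B, S, V}: 2 true — at least one ✓
  (6) B=T, D=T — same ✓
  (7) {D, S, V, B}: 2/4 true — not all ✓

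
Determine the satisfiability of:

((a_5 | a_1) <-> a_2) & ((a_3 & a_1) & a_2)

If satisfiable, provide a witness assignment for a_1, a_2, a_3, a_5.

a_1: True; a_2: True; a_3: True; a_5: False

  (a_5 | a_1) <-> a_2 = True
    a_5 | a_1 = True
  (a_3 & a_1) & a_2 = True
    a_3 & a_1 = True
Both conjuncts True, so the formula holds.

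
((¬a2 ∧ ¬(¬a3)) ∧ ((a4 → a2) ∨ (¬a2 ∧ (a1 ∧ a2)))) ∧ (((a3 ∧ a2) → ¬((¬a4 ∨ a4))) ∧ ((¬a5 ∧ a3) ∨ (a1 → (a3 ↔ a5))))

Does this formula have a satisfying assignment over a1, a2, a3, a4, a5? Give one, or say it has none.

a1: False, a2: False, a3: True, a4: False, a5: False

  (¬a2 ∧ ¬(¬a3)) ∧ ((a4 → a2) ∨ (¬a2 ∧ (a1 ∧ a2))) = True
    ¬a2 ∧ ¬(¬a3) = True
      ¬a2 = True
      ¬(¬a3) = True
        ¬a3 = False
    (a4 → a2) ∨ (¬a2 ∧ (a1 ∧ a2)) = True
      a4 → a2 = True
      ¬a2 ∧ (a1 ∧ a2) = False
        ¬a2 = True
        a1 ∧ a2 = False
  ((a3 ∧ a2) → ¬((¬a4 ∨ a4))) ∧ ((¬a5 ∧ a3) ∨ (a1 → (a3 ↔ a5))) = True
    (a3 ∧ a2) → ¬((¬a4 ∨ a4)) = True
      a3 ∧ a2 = False
      ¬((¬a4 ∨ a4)) = False
        ¬a4 ∨ a4 = True
          ¬a4 = True
    (¬a5 ∧ a3) ∨ (a1 → (a3 ↔ a5)) = True
      ¬a5 ∧ a3 = True
        ¬a5 = True
      a1 → (a3 ↔ a5) = True
        a3 ↔ a5 = False
Both conjuncts True, so the formula holds.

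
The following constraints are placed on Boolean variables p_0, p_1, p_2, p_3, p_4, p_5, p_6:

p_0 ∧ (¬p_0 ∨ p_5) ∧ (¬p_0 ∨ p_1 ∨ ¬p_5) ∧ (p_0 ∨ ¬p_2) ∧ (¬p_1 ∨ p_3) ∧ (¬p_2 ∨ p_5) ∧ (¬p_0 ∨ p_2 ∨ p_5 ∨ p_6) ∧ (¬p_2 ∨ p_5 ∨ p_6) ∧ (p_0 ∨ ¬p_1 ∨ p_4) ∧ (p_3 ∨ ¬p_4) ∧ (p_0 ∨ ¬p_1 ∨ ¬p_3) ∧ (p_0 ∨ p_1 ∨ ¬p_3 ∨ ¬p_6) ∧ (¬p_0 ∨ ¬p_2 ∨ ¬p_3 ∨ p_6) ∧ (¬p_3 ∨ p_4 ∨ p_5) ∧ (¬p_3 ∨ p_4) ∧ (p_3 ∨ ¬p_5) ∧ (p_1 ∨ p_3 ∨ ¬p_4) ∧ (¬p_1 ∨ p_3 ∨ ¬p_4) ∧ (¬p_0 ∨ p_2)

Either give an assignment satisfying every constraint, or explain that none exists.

p_0 = True, p_1 = True, p_2 = True, p_3 = True, p_4 = True, p_5 = True, p_6 = True

Unit clause (p_0) forces p_0 = True.
In (¬p_0 ∨ p_5) only p_5 is left, so p_5 = True.
In (¬p_0 ∨ p_1 ∨ ¬p_5) only p_1 is left, so p_1 = True.
In (¬p_1 ∨ p_3) only p_3 is left, so p_3 = True.
In (¬p_3 ∨ p_4) only p_4 is left, so p_4 = True.
In (¬p_0 ∨ p_2) only p_2 is left, so p_2 = True.
In (¬p_0 ∨ ¬p_2 ∨ ¬p_3 ∨ p_6) only p_6 is left, so p_6 = True.
All clauses satisfied.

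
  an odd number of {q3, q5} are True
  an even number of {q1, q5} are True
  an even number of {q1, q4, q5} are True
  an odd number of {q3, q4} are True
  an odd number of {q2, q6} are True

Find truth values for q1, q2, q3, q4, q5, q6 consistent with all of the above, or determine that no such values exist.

q1: False, q2: True, q3: True, q4: False, q5: False, q6: False

{q3, q5}: 1 true → odd ✓
{q1, q5}: 0 true → even ✓
{q1, q4, q5}: 0 true → even ✓
{q3, q4}: 1 true → odd ✓
{q2, q6}: 1 true → odd ✓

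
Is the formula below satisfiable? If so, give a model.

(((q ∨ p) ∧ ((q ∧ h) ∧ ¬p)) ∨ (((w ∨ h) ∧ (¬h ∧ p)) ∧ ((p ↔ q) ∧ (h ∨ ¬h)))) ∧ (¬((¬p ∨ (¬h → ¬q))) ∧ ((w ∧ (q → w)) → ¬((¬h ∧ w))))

Case h = True: the conjunct ¬((¬p ∨ (¬h → ¬q))) becomes ¬((¬p ∨ True)) = False.
Case h = False: the formula simplifies to ((w ∧ p) ∧ (p ↔ q)) ∧ (¬((¬p ∨ ¬q)) ∧ ((w ∧ (q → w)) → ¬w)).
  w = True: the conjunct (w ∧ (q → w)) → ¬w becomes (True ∧ True) → ¬True = False.
  w = False: the conjunct w is False.
Both cases fail — unsatisfiable.

UNSATISFIABLE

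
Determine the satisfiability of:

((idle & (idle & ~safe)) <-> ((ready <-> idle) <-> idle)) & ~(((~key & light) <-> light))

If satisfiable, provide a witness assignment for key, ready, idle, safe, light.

key = True; ready = True; idle = True; safe = False; light = True

  (idle & (idle & ~safe)) <-> ((ready <-> idle) <-> idle) = True
    idle & (idle & ~safe) = True
      idle & ~safe = True
        ~safe = True
    (ready <-> idle) <-> idle = True
      ready <-> idle = True
  ~(((~key & light) <-> light)) = True
    (~key & light) <-> light = False
      ~key & light = False
        ~key = False
Both conjuncts True, so the formula holds.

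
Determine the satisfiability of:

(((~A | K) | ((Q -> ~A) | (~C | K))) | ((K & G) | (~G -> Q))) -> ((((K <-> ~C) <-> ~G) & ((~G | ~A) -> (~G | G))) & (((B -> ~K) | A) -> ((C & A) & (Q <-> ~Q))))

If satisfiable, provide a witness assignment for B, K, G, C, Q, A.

B=T; K=T; G=F; C=F; Q=F; A=F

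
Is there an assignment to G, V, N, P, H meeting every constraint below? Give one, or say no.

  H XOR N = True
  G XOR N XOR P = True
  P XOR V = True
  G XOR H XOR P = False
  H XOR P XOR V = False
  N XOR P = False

G: True; V: True; N: False; P: False; H: True

H XOR N = T XOR F = True ✓
G XOR N XOR P = T XOR F XOR F = True ✓
P XOR V = F XOR T = True ✓
G XOR H XOR P = T XOR T XOR F = False ✓
H XOR P XOR V = T XOR F XOR T = False ✓
N XOR P = F XOR F = False ✓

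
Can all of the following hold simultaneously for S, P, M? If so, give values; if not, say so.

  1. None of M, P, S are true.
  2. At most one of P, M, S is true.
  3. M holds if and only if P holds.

S = False, P = False, M = False

  (1) {M, P, S}: 0 true — none ✓
  (2) {P, M, S}: 0 true — at most one ✓
  (3) M=F, P=F — same ✓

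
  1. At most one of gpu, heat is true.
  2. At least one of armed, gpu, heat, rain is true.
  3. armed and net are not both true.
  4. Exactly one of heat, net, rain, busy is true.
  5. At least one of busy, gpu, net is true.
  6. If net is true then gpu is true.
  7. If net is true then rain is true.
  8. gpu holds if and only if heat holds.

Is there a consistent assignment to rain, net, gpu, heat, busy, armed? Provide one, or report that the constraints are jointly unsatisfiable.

rain: False, net: False, gpu: False, heat: False, busy: True, armed: True

  (1) {gpu, heat}: 0 true — at most one ✓
  (2) {armed, gpu, heat, rain}: 1 true — at least one ✓
  (3) armed=T, net=F — not both ✓
  (4) {heat, net, rain, busy}: 1 true — exactly one ✓
  (5) {busy, gpu, net}: 1 true — at least one ✓
  (6) net=F ⇒ gpu: vacuous ✓
  (7) net=F ⇒ rain: vacuous ✓
  (8) gpu=F, heat=F — same ✓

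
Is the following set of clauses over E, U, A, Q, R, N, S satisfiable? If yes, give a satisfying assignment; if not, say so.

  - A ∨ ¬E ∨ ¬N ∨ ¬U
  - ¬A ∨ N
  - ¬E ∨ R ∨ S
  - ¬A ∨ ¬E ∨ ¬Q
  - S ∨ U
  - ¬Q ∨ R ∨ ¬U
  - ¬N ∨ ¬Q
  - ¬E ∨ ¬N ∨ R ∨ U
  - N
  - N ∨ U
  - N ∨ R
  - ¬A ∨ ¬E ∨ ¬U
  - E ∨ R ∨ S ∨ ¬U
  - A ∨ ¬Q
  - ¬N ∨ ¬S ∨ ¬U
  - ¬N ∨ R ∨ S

E = False; U = False; A = True; Q = False; R = True; N = True; S = True

Unit clause (N) forces N = True.
In (¬N ∨ ¬Q) only ¬Q is left, so Q = False.
Set E = False.
Set U = False.
  then (S ∨ U) forces S = True.
Set A = True.
Set R = True.
All clauses satisfied.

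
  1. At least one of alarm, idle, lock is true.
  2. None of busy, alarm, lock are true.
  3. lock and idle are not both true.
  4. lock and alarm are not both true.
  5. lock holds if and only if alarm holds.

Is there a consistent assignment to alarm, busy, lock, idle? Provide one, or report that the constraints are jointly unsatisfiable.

alarm = False, busy = False, lock = False, idle = True

  (1) {alarm, idle, lock}: 1 true — at least one ✓
  (2) {busy, alarm, lock}: 0 true — none ✓
  (3) lock=F, idle=T — not both ✓
  (4) lock=F, alarm=F — not both ✓
  (5) lock=F, alarm=F — same ✓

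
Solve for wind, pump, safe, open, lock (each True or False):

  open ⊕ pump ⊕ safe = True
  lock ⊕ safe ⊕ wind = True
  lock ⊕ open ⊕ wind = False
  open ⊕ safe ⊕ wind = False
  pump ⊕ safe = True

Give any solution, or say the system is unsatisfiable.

wind = True, pump = False, safe = True, open = False, lock = True

open ⊕ pump ⊕ safe = F ⊕ F ⊕ T = True ✓
lock ⊕ safe ⊕ wind = T ⊕ T ⊕ T = True ✓
lock ⊕ open ⊕ wind = T ⊕ F ⊕ T = False ✓
open ⊕ safe ⊕ wind = F ⊕ T ⊕ T = False ✓
pump ⊕ safe = F ⊕ T = True ✓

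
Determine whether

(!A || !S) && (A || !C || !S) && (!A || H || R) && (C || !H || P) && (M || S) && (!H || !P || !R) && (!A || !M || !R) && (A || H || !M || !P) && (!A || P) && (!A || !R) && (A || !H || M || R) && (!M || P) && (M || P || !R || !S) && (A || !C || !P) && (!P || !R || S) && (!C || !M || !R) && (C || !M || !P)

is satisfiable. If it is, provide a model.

Set R = True.
  then (!A || !R) forces A = False.
Try S = False:
  (M || S) forces M = True.
  (!M || P) forces P = True.
  clause (!P || !R || S) is falsified — backtrack.
So S = True.
  then (A || !C || !S) forces C = False.
Try P = False:
  (C || !H || P) forces H = False.
  (!M || P) forces M = False.
  clause (M || P || !R || !S) is falsified — backtrack.
So P = True.
  then (!H || !P || !R) forces H = False.
  then (A || H || !M || !P) forces M = False.
All clauses satisfied.

R = True, S = True, P = True, H = False, M = False, A = False, C = False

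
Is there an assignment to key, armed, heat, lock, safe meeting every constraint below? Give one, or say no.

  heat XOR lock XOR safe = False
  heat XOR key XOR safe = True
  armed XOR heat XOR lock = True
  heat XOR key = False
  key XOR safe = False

key = True, armed = False, heat = True, lock = False, safe = True

heat XOR lock XOR safe = T XOR F XOR T = False ✓
heat XOR key XOR safe = T XOR T XOR T = True ✓
armed XOR heat XOR lock = F XOR T XOR F = True ✓
heat XOR key = T XOR T = False ✓
key XOR safe = T XOR T = False ✓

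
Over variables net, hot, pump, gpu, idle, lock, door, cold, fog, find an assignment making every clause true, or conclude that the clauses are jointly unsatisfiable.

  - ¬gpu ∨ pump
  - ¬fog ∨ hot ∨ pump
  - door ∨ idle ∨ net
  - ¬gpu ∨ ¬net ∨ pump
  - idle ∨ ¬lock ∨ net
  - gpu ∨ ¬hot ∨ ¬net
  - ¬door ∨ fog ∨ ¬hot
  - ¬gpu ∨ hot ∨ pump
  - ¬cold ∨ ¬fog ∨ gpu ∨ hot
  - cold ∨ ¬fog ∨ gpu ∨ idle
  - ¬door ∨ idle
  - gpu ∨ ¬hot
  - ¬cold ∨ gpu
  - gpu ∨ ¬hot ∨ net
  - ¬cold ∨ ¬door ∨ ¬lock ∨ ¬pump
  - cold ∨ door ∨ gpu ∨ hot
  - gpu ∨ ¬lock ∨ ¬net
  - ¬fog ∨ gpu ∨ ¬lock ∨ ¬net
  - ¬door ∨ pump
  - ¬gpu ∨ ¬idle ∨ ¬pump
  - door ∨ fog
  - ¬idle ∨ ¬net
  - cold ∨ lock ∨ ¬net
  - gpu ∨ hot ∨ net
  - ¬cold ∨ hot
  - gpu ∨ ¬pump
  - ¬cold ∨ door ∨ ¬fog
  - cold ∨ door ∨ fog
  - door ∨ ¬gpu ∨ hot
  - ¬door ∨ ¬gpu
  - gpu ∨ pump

Set net = True.
  then (¬idle ∨ ¬net) forces idle = False.
  then (¬door ∨ idle) forces door = False.
  then (door ∨ fog) forces fog = True.
  then (¬cold ∨ door ∨ ¬fog) forces cold = False.
  then (cold ∨ ¬fog ∨ gpu ∨ idle) forces gpu = True.
  then (cold ∨ lock ∨ ¬net) forces lock = True.
  then (door ∨ ¬gpu ∨ hot) forces hot = True.
  then (¬gpu ∨ pump) forces pump = True.
All clauses satisfied.

net=T, hot=T, pump=T, gpu=T, idle=F, lock=T, door=F, cold=F, fog=T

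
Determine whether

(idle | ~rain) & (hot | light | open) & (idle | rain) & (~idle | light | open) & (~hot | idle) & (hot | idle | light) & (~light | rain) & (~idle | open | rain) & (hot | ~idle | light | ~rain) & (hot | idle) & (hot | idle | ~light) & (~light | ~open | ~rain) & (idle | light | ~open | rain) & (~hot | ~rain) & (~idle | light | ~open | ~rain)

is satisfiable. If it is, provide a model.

idle = True, hot = False, rain = False, open = True, light = False

Try idle = False:
  (idle | ~rain) forces rain = False.
  clause (idle | rain) is falsified — backtrack.
So idle = True.
Set hot = False.
Set rain = False.
  then (~light | rain) forces light = False.
  then (~idle | open | rain) forces open = True.
All clauses satisfied.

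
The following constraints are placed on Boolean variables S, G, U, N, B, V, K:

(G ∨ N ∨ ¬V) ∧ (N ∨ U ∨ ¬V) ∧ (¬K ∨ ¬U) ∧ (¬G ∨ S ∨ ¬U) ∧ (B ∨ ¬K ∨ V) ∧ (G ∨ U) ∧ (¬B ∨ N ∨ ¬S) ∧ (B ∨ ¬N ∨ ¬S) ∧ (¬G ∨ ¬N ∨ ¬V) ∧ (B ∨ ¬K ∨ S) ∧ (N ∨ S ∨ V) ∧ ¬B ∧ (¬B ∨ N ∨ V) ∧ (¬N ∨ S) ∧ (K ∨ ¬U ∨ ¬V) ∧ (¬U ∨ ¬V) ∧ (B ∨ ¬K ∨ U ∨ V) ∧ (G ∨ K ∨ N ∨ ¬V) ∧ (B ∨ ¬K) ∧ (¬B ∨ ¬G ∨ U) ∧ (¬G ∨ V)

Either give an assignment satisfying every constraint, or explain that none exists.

S: True; G: False; U: True; N: False; B: False; V: False; K: False

Unit clause (¬B) forces B = False.
In (B ∨ ¬K) only ¬K is left, so K = False.
Try S = False:
  (¬N ∨ S) forces N = False.
  (N ∨ S ∨ V) forces V = True.
  (G ∨ N ∨ ¬V) forces G = True.
  (N ∨ U ∨ ¬V) forces U = True.
  clause (¬G ∨ S ∨ ¬U) is falsified — backtrack.
So S = True.
  then (B ∨ ¬N ∨ ¬S) forces N = False.
Set G = False.
  then (G ∨ N ∨ ¬V) forces V = False.
  then (G ∨ U) forces U = True.
All clauses satisfied.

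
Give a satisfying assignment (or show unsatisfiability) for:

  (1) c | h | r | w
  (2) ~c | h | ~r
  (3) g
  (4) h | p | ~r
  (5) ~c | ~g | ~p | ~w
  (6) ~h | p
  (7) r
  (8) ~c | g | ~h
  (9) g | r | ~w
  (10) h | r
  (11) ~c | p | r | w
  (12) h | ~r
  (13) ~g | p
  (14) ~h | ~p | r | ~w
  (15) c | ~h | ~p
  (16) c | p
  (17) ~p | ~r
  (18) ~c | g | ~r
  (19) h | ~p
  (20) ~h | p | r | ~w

Case r = True:
  (g) forces g = True.
  (h | ~r) forces h = True.
  (~h | p) forces p = True.
  Clause (~p | ~r) is falsified — contradiction.
Case r = False:
  Clause (r) is falsified — contradiction.
Both cases fail, so the formula is unsatisfiable.

No satisfying assignment exists.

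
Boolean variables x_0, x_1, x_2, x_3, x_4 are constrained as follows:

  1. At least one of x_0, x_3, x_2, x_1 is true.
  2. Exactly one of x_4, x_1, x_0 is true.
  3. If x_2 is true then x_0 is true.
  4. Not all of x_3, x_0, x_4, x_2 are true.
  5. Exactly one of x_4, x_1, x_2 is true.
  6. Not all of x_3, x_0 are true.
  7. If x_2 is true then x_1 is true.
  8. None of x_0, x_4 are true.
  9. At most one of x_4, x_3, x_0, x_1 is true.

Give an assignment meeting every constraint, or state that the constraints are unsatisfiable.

x_0 = False; x_1 = True; x_2 = False; x_3 = False; x_4 = False

  (1) {x_0, x_3, x_2, x_1}: 1 true — at least one ✓
  (2) {x_4, x_1, x_0}: 1 true — exactly one ✓
  (3) x_2=F ⇒ x_0: vacuous ✓
  (4) {x_3, x_0, x_4, x_2}: 0/4 true — not all ✓
  (5) {x_4, x_1, x_2}: 1 true — exactly one ✓
  (6) {x_3, x_0}: 0/2 true — not all ✓
  (7) x_2=F ⇒ x_1: vacuous ✓
  (8) {x_0, x_4}: 0 true — none ✓
  (9) {x_4, x_3, x_0, x_1}: 1 true — at most one ✓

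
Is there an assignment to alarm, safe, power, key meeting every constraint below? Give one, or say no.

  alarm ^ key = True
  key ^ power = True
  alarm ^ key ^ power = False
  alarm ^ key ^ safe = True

alarm=T; safe=F; power=T; key=F

alarm ^ key = T ^ F = True ✓
key ^ power = F ^ T = True ✓
alarm ^ key ^ power = T ^ F ^ T = False ✓
alarm ^ key ^ safe = T ^ F ^ F = True ✓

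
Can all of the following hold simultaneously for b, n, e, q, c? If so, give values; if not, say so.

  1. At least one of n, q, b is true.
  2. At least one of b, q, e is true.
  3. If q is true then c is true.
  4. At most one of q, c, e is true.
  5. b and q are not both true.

b: True, n: False, e: False, q: False, c: False

  (1) {n, q, b}: 1 true — at least one ✓
  (2) {b, q, e}: 1 true — at least one ✓
  (3) q=F ⇒ c: vacuous ✓
  (4) {q, c, e}: 0 true — at most one ✓
  (5) b=T, q=F — not both ✓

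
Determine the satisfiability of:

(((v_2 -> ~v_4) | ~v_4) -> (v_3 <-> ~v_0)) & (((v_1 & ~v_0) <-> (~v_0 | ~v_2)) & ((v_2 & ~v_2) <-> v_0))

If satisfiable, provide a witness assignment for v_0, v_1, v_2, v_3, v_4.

v_0=F, v_1=T, v_2=F, v_3=T, v_4=T

  ((v_2 -> ~v_4) | ~v_4) -> (v_3 <-> ~v_0) = True
    (v_2 -> ~v_4) | ~v_4 = True
      v_2 -> ~v_4 = True
        ~v_4 = False
      ~v_4 = False
    v_3 <-> ~v_0 = True
      ~v_0 = True
  ((v_1 & ~v_0) <-> (~v_0 | ~v_2)) & ((v_2 & ~v_2) <-> v_0) = True
    (v_1 & ~v_0) <-> (~v_0 | ~v_2) = True
      v_1 & ~v_0 = True
        ~v_0 = True
      ~v_0 | ~v_2 = True
        ~v_0 = True
        ~v_2 = True
    (v_2 & ~v_2) <-> v_0 = True
      v_2 & ~v_2 = False
        ~v_2 = True
Both conjuncts True, so the formula holds.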